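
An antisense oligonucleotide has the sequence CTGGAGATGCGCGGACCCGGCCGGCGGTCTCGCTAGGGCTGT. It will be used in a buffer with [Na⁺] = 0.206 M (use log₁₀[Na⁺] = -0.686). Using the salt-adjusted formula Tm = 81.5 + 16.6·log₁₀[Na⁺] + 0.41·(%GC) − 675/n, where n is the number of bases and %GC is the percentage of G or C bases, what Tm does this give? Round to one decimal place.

Length n = 42. Base counts: G=18, T=7, A=4, C=13
G+C = 31, so %GC = 31/42 × 100 = 73.81%
Salt term: 16.6 × (-0.686) = -11.388
GC term: 0.41 × 73.81 = 30.262; length term: −675/42 = −16.071
Tm = 81.5 + (-11.388) + 30.262 − 16.071 = 84.303 → 84.3°C

84.3°C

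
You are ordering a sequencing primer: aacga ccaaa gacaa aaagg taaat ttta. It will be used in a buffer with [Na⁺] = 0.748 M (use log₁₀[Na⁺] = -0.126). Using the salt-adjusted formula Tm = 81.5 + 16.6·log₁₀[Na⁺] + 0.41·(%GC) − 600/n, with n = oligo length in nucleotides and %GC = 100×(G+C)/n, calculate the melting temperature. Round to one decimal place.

Length n = 29. G=4, C=4, A=16, T=5
G+C = 8, so %GC = 8/29 × 100 = 27.586%
Salt term: 16.6 × (-0.126) = -2.092
GC term: 0.41 × 27.586 = 11.31; length term: −600/29 = −20.69
Tm = 81.5 + (-2.092) + 11.31 − 20.69 = 70.028 → 70.0°C

70.0°C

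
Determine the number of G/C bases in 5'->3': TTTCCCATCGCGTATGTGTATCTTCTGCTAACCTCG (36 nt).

Base counts: T=14, C=11, A=5, G=6
G+C = 6 + 11 = 17

17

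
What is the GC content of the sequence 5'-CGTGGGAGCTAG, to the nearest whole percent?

67%

Counting bases: A=2, G=6, T=2, C=2
G+C = 6 + 2 = 8 out of 12 bases
%GC = 8/12 × 100 = 66.67% ≈ 67%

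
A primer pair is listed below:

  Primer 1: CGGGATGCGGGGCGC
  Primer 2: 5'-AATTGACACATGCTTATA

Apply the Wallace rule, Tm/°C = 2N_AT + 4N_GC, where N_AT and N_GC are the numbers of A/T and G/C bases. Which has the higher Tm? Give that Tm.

Primer 1, 56°C

Primer 1: A+T=2, G+C=13 → Tm = 2(2)+4(13) = 56°C
Primer 2: A+T=13, G+C=5 → Tm = 2(13)+4(5) = 46°C
56°C vs 46°C → primer 1 is higher.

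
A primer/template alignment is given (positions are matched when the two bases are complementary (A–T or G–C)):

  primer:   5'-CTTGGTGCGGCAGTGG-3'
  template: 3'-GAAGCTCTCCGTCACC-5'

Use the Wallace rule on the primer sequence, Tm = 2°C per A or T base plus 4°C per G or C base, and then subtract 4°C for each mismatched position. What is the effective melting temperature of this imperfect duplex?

Primer base counts: A=1, T=4, G=8, C=3 → A+T=5, G+C=11
Perfect-match Tm = 2(5) + 4(11) = 10 + 44 = 54°C
Mismatches (positions where the bases are not complementary): 3 (at positions 4, 6, 8)
Effective Tm = 54 − 3×4 = 54 − 12 = 42°C

42°C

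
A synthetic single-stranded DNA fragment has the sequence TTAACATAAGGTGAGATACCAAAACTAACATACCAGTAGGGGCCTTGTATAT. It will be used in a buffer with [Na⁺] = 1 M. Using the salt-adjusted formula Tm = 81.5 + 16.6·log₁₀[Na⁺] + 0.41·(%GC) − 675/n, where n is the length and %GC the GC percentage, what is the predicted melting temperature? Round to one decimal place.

Length n = 52. Base counts: A=20, T=13, G=10, C=9
G+C = 19, so %GC = 19/52 × 100 = 36.538%
Salt term: 16.6 × (0) = 0
GC term: 0.41 × 36.538 = 14.981; length term: −675/52 = −12.981
Tm = 81.5 + (0) + 14.981 − 12.981 = 83.5 → 83.5°C

83.5°C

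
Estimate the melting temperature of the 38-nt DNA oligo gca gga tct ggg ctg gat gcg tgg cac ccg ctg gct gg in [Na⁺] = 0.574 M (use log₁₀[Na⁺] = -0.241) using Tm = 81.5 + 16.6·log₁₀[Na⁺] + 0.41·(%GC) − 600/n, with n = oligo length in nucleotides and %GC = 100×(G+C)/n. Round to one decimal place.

Length n = 38. Scanning the sequence gives A=4, T=7, G=17, C=10.
G+C = 27, so %GC = 27/38 × 100 = 71.053%
Salt term: 16.6 × (-0.241) = -4.001
GC term: 0.41 × 71.053 = 29.132; length term: −600/38 = −15.789
Tm = 81.5 + (-4.001) + 29.132 − 15.789 = 90.842 → 90.8°C

90.8°C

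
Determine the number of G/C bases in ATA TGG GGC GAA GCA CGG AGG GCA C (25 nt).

Counting bases: A=7, T=2, C=5, G=11
Total G or C: 11 + 5 = 16

16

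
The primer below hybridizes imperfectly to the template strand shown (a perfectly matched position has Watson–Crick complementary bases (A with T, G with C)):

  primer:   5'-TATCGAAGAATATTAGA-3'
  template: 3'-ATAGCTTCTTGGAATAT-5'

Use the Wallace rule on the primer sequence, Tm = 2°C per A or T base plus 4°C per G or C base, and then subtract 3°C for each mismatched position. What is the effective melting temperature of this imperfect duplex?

33°C

Primer base counts: A=8, T=5, G=3, C=1 → A+T=13, G+C=4
Perfect-match Tm = 2(13) + 4(4) = 26 + 16 = 42°C
Mismatches (positions where the bases are not complementary): 3 (at positions 11, 12, 16)
Effective Tm = 42 − 3×3 = 42 − 9 = 33°C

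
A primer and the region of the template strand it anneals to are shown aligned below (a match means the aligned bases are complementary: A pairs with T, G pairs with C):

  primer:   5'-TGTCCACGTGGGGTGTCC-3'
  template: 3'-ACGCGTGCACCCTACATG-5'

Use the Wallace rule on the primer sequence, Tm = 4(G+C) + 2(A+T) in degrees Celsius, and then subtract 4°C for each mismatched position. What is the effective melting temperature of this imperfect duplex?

44°C

Primer base counts: A=1, T=5, G=7, C=5 → A+T=6, G+C=12
Perfect-match Tm = 2(6) + 4(12) = 12 + 48 = 60°C
Mismatches (positions where the bases are not complementary): 4 (at positions 3, 4, 13, 17)
Effective Tm = 60 − 4×4 = 60 − 16 = 44°C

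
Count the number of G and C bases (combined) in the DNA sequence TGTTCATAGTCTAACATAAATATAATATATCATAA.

6

Base counts: C=4, A=16, G=2, T=13
Total G or C: 2 + 4 = 6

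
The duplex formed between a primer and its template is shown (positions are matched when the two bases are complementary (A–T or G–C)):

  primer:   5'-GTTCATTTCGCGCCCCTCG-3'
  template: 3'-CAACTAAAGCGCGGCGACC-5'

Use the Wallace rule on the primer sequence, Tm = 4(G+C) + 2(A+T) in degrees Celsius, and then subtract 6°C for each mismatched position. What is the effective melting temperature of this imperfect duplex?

44°C

Primer base counts: A=1, T=6, G=4, C=8 → A+T=7, G+C=12
Perfect-match Tm = 2(7) + 4(12) = 14 + 48 = 62°C
Mismatches (positions where the bases are not complementary): 3 (at positions 4, 15, 18)
Effective Tm = 62 − 3×6 = 62 − 18 = 44°C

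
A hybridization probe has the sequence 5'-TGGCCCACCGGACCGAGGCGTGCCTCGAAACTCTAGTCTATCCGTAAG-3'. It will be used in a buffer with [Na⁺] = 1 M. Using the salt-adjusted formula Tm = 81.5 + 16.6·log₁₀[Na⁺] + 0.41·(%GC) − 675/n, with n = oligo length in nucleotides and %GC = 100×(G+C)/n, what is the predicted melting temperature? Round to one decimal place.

Length n = 48. Counting bases: G=13, C=16, T=9, A=10
G+C = 29, so %GC = 29/48 × 100 = 60.417%
Salt term: 16.6 × (0) = 0
GC term: 0.41 × 60.417 = 24.771; length term: −675/48 = −14.062
Tm = 81.5 + (0) + 24.771 − 14.062 = 92.209 → 92.2°C

92.2°C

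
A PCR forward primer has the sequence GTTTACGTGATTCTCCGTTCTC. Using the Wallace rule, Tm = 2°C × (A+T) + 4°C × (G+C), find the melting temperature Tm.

64°C

Base counts: A=2, C=6, T=10, G=4
A+T = 12, G+C = 10
Tm = 2×12 + 4×10 = 64°C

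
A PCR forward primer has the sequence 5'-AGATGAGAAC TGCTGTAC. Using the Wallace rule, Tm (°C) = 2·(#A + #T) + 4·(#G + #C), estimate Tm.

52°C

Base counts: T=4, A=6, G=5, C=3
A+T = 10, G+C = 8
Tm = 2(10) + 4(8) = 20 + 32 = 52°C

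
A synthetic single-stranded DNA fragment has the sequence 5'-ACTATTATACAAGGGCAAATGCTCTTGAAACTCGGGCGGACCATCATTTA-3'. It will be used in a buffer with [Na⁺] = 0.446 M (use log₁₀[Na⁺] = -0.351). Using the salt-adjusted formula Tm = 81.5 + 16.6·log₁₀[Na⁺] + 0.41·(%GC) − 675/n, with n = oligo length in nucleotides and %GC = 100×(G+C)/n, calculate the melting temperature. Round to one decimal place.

79.4°C

Length n = 50. Counting bases: G=10, A=16, C=11, T=13
G+C = 21, so %GC = 21/50 × 100 = 42%
Salt term: 16.6 × (-0.351) = -5.827
GC term: 0.41 × 42 = 17.22; length term: −675/50 = −13.5
Tm = 81.5 + (-5.827) + 17.22 − 13.5 = 79.393 → 79.4°C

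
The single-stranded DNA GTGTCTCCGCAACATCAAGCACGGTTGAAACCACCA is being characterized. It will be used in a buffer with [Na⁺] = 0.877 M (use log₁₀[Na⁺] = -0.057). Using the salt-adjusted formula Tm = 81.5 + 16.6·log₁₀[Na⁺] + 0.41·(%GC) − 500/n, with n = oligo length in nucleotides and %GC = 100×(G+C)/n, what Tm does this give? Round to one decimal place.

88.3°C

Length n = 36. Base counts: G=7, A=11, T=6, C=12
G+C = 19, so %GC = 19/36 × 100 = 52.778%
Salt term: 16.6 × (-0.057) = -0.946
GC term: 0.41 × 52.778 = 21.639; length term: −500/36 = −13.889
Tm = 81.5 + (-0.946) + 21.639 − 13.889 = 88.304 → 88.3°C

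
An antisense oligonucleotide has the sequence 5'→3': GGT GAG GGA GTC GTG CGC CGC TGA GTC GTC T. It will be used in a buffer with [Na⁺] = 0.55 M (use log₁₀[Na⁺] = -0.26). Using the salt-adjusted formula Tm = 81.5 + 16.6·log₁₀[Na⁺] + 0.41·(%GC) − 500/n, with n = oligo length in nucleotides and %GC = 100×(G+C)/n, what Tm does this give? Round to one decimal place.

88.8°C

Length n = 31. Base counts: C=7, T=7, G=14, A=3
G+C = 21, so %GC = 21/31 × 100 = 67.742%
Salt term: 16.6 × (-0.26) = -4.316
GC term: 0.41 × 67.742 = 27.774; length term: −500/31 = −16.129
Tm = 81.5 + (-4.316) + 27.774 − 16.129 = 88.829 → 88.8°C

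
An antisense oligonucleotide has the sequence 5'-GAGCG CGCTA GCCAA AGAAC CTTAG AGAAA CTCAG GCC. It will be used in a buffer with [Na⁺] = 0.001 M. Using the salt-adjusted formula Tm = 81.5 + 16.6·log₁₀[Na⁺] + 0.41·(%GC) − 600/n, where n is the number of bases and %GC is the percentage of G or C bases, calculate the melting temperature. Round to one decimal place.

Length n = 38. Counting bases: T=4, A=13, G=10, C=11
G+C = 21, so %GC = 21/38 × 100 = 55.263%
Salt term: 16.6 × (-3) = -49.8
GC term: 0.41 × 55.263 = 22.658; length term: −600/38 = −15.789
Tm = 81.5 + (-49.8) + 22.658 − 15.789 = 38.569 → 38.6°C

38.6°C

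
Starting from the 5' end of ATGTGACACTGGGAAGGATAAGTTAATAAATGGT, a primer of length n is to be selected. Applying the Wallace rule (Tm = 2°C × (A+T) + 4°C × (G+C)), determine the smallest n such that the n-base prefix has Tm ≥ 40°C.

First 12 bases: ATGTGACACTGG → Tm = 36°C (< 40°C)
First 13 bases: ATGTGACACTGGG → Tm = 40°C (≥ 40°C)
Since every base adds ≥2°C, Tm only increases with n, so the threshold is first crossed at n = 13.

n = 13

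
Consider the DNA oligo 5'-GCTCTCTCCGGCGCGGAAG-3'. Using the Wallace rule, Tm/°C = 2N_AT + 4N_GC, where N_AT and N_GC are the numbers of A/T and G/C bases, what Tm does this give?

C=7, T=3, G=7, A=2
So N_AT = 5 and N_GC = 14.
Tm = 4·14 + 2·5 = 56 + 10 = 66°C

66°C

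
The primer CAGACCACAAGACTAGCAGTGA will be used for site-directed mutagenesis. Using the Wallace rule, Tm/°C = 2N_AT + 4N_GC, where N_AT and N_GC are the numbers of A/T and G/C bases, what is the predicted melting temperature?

Base counts: A=9, T=2, G=5, C=6
So N_AT = 11 and N_GC = 11.
Tm = 2×11 + 4×11 = 66°C

66°C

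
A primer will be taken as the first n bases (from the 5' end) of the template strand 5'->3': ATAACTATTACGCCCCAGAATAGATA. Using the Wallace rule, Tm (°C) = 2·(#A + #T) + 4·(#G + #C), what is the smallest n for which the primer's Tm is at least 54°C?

First 18 bases: ATAACTATTACGCCCCAG → Tm = 52°C (< 54°C)
First 19 bases: ATAACTATTACGCCCCAGA → Tm = 54°C (≥ 54°C)
Since every base adds ≥2°C, Tm only increases with n, so the threshold is first crossed at n = 19.

n = 19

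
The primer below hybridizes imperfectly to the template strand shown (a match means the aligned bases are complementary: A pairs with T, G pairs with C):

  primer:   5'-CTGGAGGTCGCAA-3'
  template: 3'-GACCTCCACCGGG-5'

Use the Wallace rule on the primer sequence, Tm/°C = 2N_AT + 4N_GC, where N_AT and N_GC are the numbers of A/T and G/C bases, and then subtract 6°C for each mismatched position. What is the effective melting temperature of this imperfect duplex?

24°C

Primer base counts: A=3, T=2, G=5, C=3 → A+T=5, G+C=8
Perfect-match Tm = 2(5) + 4(8) = 10 + 32 = 42°C
Mismatches (positions where the bases are not complementary): 3 (at positions 9, 12, 13)
Effective Tm = 42 − 3×6 = 42 − 18 = 24°C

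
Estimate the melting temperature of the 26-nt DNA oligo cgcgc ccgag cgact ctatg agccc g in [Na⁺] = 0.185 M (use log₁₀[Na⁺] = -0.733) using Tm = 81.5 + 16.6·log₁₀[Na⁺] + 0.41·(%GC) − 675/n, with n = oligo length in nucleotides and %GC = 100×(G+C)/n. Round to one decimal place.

Length n = 26. Base counts: C=11, T=3, A=4, G=8
G+C = 19, so %GC = 19/26 × 100 = 73.077%
Salt term: 16.6 × (-0.733) = -12.168
GC term: 0.41 × 73.077 = 29.962; length term: −675/26 = −25.962
Tm = 81.5 + (-12.168) + 29.962 − 25.962 = 73.332 → 73.3°C

73.3°C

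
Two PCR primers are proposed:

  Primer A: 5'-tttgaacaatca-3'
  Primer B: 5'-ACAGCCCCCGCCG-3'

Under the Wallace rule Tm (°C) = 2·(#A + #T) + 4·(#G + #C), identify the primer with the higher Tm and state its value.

Primer B, 48°C

Primer A: A+T=9, G+C=3 → Tm = 2(9)+4(3) = 30°C
Primer B: A+T=2, G+C=11 → Tm = 2(2)+4(11) = 48°C
30°C vs 48°C → primer B is higher.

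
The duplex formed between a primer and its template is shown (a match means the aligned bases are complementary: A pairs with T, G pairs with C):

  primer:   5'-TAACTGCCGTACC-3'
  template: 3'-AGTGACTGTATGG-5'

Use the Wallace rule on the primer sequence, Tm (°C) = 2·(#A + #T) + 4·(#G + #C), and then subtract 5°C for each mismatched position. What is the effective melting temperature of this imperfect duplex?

25°C

Primer base counts: A=3, T=3, G=2, C=5 → A+T=6, G+C=7
Perfect-match Tm = 2(6) + 4(7) = 12 + 28 = 40°C
Mismatches (positions where the bases are not complementary): 3 (at positions 2, 7, 9)
Effective Tm = 40 − 3×5 = 40 − 15 = 25°C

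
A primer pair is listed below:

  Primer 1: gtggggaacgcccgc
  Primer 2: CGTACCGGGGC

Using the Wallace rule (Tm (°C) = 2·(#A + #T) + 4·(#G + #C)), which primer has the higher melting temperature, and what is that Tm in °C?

Primer 1, 54°C

Primer 1: A+T=3, G+C=12 → Tm = 2(3)+4(12) = 54°C
Primer 2: A+T=2, G+C=9 → Tm = 2(2)+4(9) = 40°C
54°C vs 40°C → primer 1 is higher.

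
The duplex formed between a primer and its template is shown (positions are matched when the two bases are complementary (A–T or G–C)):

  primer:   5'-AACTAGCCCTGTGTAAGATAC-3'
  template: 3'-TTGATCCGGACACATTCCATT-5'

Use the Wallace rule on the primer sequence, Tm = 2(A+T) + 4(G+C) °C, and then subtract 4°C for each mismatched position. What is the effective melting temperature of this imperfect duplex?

48°C

Primer base counts: A=7, T=5, G=4, C=5 → A+T=12, G+C=9
Perfect-match Tm = 2(12) + 4(9) = 24 + 36 = 60°C
Mismatches (positions where the bases are not complementary): 3 (at positions 7, 18, 21)
Effective Tm = 60 − 3×4 = 60 − 12 = 48°C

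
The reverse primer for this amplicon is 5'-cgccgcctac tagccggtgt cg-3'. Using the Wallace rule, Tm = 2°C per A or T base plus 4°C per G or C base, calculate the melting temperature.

Scanning the sequence gives A=2, G=7, C=9, T=4.
So N_AT = 6 and N_GC = 16.
Tm = 2(6) + 4(16) = 12 + 64 = 76°C

76°C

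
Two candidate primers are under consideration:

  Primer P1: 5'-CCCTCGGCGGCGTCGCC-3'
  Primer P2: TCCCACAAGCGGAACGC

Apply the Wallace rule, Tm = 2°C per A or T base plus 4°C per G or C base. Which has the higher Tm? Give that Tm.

Primer P1, 64°C

Primer P1: A+T=2, G+C=15 → Tm = 2(2)+4(15) = 64°C
Primer P2: A+T=6, G+C=11 → Tm = 2(6)+4(11) = 56°C
64°C vs 56°C → primer P1 is higher.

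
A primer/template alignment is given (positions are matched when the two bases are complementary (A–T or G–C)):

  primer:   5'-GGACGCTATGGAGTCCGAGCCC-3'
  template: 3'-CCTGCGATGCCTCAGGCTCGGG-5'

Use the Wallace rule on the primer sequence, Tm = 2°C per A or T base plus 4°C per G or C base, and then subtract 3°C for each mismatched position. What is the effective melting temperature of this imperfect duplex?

71°C

Primer base counts: A=4, T=3, G=8, C=7 → A+T=7, G+C=15
Perfect-match Tm = 2(7) + 4(15) = 14 + 60 = 74°C
Mismatches (positions where the bases are not complementary): 1 (at position 9)
Effective Tm = 74 − 1×3 = 74 − 3 = 71°C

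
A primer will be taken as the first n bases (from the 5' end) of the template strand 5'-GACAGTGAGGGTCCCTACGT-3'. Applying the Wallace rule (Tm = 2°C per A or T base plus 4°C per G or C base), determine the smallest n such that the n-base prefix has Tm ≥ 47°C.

n = 15

First 14 bases: GACAGTGAGGGTCC → Tm = 46°C (< 47°C)
First 15 bases: GACAGTGAGGGTCCC → Tm = 50°C (≥ 47°C)
Each additional base adds 2°C (A/T) or 4°C (G/C), so Tm is non-decreasing in n; n = 15 is the first length to reach 47°C.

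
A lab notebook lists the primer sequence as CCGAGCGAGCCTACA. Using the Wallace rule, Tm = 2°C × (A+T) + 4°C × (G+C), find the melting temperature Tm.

50°C

A=4, G=4, T=1, C=6
AT pairs contribute 5, GC pairs contribute 10.
Tm = 2×5 + 4×10 = 50°C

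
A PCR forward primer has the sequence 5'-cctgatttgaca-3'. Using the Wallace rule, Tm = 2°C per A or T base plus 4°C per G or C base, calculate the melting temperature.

Base counts: A=3, G=2, T=4, C=3
A+T = 7, G+C = 5
Tm = 4·5 + 2·7 = 20 + 14 = 34°C

34°C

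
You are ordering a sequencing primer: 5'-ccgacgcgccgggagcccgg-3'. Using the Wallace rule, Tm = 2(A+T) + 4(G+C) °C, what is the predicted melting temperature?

76°C

Counting bases: G=9, C=9, A=2, T=0
AT pairs contribute 2, GC pairs contribute 18.
Tm = 2(2) + 4(18) = 4 + 72 = 76°C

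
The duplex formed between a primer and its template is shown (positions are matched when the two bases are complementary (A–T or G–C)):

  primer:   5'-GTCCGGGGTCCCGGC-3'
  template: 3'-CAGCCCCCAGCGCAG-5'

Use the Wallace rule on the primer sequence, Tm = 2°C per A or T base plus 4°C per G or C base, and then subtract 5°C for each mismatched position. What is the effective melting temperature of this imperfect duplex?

Primer base counts: A=0, T=2, G=7, C=6 → A+T=2, G+C=13
Perfect-match Tm = 2(2) + 4(13) = 4 + 52 = 56°C
Mismatches (positions where the bases are not complementary): 3 (at positions 4, 11, 14)
Effective Tm = 56 − 3×5 = 56 − 15 = 41°C

41°C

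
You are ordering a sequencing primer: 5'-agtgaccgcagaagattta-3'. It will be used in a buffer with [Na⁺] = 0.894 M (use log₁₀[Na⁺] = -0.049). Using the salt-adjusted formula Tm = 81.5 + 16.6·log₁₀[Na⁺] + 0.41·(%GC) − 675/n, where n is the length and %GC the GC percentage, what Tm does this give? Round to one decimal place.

62.4°C

Length n = 19. Base counts: G=5, T=4, A=7, C=3
G+C = 8, so %GC = 8/19 × 100 = 42.105%
Salt term: 16.6 × (-0.049) = -0.813
GC term: 0.41 × 42.105 = 17.263; length term: −675/19 = −35.526
Tm = 81.5 + (-0.813) + 17.263 − 35.526 = 62.424 → 62.4°C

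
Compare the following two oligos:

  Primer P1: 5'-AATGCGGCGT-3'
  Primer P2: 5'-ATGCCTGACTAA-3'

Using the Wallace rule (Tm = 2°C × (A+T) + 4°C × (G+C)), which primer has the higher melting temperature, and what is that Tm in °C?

Primer P2, 34°C

Primer P1: A+T=4, G+C=6 → Tm = 2(4)+4(6) = 32°C
Primer P2: A+T=7, G+C=5 → Tm = 2(7)+4(5) = 34°C
32°C vs 34°C → primer P2 is higher.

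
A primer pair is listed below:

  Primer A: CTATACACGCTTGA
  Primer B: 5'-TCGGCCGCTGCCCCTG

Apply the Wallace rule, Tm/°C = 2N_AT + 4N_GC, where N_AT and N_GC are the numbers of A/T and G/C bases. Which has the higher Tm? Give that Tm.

Primer A: A+T=8, G+C=6 → Tm = 2(8)+4(6) = 40°C
Primer B: A+T=3, G+C=13 → Tm = 2(3)+4(13) = 58°C
40°C vs 58°C → primer B is higher.

Primer B, 58°C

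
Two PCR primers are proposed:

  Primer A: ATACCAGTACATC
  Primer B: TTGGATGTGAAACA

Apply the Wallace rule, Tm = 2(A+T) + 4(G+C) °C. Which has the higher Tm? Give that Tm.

Primer A: A+T=8, G+C=5 → Tm = 2(8)+4(5) = 36°C
Primer B: A+T=9, G+C=5 → Tm = 2(9)+4(5) = 38°C
36°C vs 38°C → primer B is higher.

Primer B, 38°C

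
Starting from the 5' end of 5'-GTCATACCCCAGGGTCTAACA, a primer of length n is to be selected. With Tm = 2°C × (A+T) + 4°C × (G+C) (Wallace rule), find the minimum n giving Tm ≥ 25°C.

n = 9

First 8 bases: GTCATACC → Tm = 24°C (< 25°C)
First 9 bases: GTCATACCC → Tm = 28°C (≥ 25°C)
Each additional base adds 2°C (A/T) or 4°C (G/C), so Tm is non-decreasing in n; n = 9 is the first length to reach 25°C.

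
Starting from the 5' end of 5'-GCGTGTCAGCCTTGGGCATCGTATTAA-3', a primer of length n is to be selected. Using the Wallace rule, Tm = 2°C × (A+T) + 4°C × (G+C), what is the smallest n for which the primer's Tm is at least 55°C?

n = 17

First 16 bases: GCGTGTCAGCCTTGGG → Tm = 54°C (< 55°C)
First 17 bases: GCGTGTCAGCCTTGGGC → Tm = 58°C (≥ 55°C)
Since every base adds ≥2°C, Tm only increases with n, so the threshold is first crossed at n = 17.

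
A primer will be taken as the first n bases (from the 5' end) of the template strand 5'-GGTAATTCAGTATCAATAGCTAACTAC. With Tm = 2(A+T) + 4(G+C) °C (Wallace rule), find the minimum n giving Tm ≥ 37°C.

First 13 bases: GGTAATTCAGTAT → Tm = 34°C (< 37°C)
First 14 bases: GGTAATTCAGTATC → Tm = 38°C (≥ 37°C)
Since every base adds ≥2°C, Tm only increases with n, so the threshold is first crossed at n = 14.

n = 14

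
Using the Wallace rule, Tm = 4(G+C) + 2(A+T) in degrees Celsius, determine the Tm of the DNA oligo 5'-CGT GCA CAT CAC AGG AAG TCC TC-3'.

72°C

Counting bases: T=4, G=5, C=8, A=6
AT pairs contribute 10, GC pairs contribute 13.
Tm = 2(10) + 4(13) = 20 + 52 = 72°C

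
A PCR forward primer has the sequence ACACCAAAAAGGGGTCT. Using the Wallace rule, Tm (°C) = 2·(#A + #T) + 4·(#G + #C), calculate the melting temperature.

Scanning the sequence gives C=4, G=4, A=7, T=2.
So N_AT = 9 and N_GC = 8.
Tm = 2×9 + 4×8 = 50°C

50°C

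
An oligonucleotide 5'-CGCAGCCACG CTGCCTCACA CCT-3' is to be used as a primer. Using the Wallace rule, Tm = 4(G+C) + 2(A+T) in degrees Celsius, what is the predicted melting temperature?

Base counts: T=3, C=12, G=4, A=4
AT pairs contribute 7, GC pairs contribute 16.
Tm = 2×7 + 4×16 = 78°C

78°C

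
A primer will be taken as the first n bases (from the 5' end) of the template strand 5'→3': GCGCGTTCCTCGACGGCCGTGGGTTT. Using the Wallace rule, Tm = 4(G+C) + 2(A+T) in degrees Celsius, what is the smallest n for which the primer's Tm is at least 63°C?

n = 18

First 17 bases: GCGCGTTCCTCGACGGC → Tm = 60°C (< 63°C)
First 18 bases: GCGCGTTCCTCGACGGCC → Tm = 64°C (≥ 63°C)
Since every base adds ≥2°C, Tm only increases with n, so the threshold is first crossed at n = 18.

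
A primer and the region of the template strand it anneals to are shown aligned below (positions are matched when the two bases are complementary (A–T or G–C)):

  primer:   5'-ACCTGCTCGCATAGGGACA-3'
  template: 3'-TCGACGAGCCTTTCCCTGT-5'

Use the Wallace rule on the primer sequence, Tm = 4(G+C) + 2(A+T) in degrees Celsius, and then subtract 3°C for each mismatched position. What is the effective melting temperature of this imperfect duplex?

Primer base counts: A=5, T=3, G=5, C=6 → A+T=8, G+C=11
Perfect-match Tm = 2(8) + 4(11) = 16 + 44 = 60°C
Mismatches (positions where the bases are not complementary): 3 (at positions 2, 10, 12)
Effective Tm = 60 − 3×3 = 60 − 9 = 51°C

51°C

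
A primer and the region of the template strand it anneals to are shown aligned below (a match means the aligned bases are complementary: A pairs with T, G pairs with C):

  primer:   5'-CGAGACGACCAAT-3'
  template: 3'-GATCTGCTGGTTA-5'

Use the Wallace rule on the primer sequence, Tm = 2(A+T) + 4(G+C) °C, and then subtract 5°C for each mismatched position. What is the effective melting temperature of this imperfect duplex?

35°C

Primer base counts: A=5, T=1, G=3, C=4 → A+T=6, G+C=7
Perfect-match Tm = 2(6) + 4(7) = 12 + 28 = 40°C
Mismatches (positions where the bases are not complementary): 1 (at position 2)
Effective Tm = 40 − 1×5 = 40 − 5 = 35°C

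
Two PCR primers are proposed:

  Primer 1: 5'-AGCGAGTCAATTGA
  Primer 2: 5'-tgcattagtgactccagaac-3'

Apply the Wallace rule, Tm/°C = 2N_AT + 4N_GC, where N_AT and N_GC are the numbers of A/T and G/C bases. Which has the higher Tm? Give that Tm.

Primer 2, 58°C

Primer 1: A+T=8, G+C=6 → Tm = 2(8)+4(6) = 40°C
Primer 2: A+T=11, G+C=9 → Tm = 2(11)+4(9) = 58°C
40°C vs 58°C → primer 2 is higher.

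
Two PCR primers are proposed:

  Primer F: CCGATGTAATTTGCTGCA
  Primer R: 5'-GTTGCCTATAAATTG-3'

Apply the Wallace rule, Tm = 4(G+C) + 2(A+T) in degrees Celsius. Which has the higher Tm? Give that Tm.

Primer F, 52°C

Primer F: A+T=10, G+C=8 → Tm = 2(10)+4(8) = 52°C
Primer R: A+T=10, G+C=5 → Tm = 2(10)+4(5) = 40°C
52°C vs 40°C → primer F is higher.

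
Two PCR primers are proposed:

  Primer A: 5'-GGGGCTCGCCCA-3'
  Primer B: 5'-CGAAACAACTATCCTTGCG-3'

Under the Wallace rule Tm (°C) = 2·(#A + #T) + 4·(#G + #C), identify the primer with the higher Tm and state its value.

Primer B, 56°C

Primer A: A+T=2, G+C=10 → Tm = 2(2)+4(10) = 44°C
Primer B: A+T=10, G+C=9 → Tm = 2(10)+4(9) = 56°C
44°C vs 56°C → primer B is higher.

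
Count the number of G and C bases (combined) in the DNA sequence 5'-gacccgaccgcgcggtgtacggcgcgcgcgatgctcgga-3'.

Counting bases: T=4, C=14, A=5, G=16
Total G or C: 16 + 14 = 30

30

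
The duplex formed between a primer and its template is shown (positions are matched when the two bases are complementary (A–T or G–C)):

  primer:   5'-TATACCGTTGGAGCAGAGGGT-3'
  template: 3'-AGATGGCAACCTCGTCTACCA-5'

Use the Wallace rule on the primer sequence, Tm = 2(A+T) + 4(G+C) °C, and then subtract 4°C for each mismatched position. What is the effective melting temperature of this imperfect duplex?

Primer base counts: A=5, T=5, G=8, C=3 → A+T=10, G+C=11
Perfect-match Tm = 2(10) + 4(11) = 20 + 44 = 64°C
Mismatches (positions where the bases are not complementary): 2 (at positions 2, 18)
Effective Tm = 64 − 2×4 = 64 − 8 = 56°C

56°C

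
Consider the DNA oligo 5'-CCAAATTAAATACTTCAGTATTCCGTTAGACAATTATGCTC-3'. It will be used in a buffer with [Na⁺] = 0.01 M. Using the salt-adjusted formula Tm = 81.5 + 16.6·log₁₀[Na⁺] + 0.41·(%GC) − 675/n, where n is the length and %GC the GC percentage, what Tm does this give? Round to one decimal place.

Length n = 41. Base counts: A=14, G=4, C=9, T=14
G+C = 13, so %GC = 13/41 × 100 = 31.707%
Salt term: 16.6 × (-2) = -33.2
GC term: 0.41 × 31.707 = 13; length term: −675/41 = −16.463
Tm = 81.5 + (-33.2) + 13 − 16.463 = 44.837 → 44.8°C

44.8°C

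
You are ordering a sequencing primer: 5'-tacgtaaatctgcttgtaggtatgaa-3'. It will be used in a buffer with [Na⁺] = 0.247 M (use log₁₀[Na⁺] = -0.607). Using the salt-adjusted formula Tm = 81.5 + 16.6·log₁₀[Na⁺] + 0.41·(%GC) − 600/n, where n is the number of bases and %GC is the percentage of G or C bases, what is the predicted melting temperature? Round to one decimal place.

Length n = 26. Base counts: A=8, C=3, T=9, G=6
G+C = 9, so %GC = 9/26 × 100 = 34.615%
Salt term: 16.6 × (-0.607) = -10.076
GC term: 0.41 × 34.615 = 14.192; length term: −600/26 = −23.077
Tm = 81.5 + (-10.076) + 14.192 − 23.077 = 62.539 → 62.5°C

62.5°C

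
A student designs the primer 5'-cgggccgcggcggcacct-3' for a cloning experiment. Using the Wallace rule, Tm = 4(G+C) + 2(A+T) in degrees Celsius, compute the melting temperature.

Base counts: C=8, A=1, T=1, G=8
AT pairs contribute 2, GC pairs contribute 16.
Tm = 2(2) + 4(16) = 4 + 64 = 68°C

68°C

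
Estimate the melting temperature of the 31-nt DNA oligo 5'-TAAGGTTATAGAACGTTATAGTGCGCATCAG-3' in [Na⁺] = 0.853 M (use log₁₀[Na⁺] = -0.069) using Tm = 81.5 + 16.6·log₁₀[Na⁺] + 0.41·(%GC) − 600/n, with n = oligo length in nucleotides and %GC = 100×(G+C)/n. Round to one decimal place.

76.9°C

Length n = 31. Counting bases: T=9, C=4, A=10, G=8
G+C = 12, so %GC = 12/31 × 100 = 38.71%
Salt term: 16.6 × (-0.069) = -1.145
GC term: 0.41 × 38.71 = 15.871; length term: −600/31 = −19.355
Tm = 81.5 + (-1.145) + 15.871 − 19.355 = 76.871 → 76.9°C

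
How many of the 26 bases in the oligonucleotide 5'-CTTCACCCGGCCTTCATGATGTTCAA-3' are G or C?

T=8, A=5, G=4, C=9
G+C = 4 + 9 = 13

13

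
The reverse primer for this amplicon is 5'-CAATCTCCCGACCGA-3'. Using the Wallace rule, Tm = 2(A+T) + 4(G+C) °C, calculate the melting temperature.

48°C

Scanning the sequence gives C=7, A=4, G=2, T=2.
A+T = 6, G+C = 9
Tm = 2×6 + 4×9 = 48°C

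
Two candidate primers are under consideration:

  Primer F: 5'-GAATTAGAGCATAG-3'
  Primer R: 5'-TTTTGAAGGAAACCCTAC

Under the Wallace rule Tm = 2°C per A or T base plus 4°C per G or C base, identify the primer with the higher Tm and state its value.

Primer F: A+T=9, G+C=5 → Tm = 2(9)+4(5) = 38°C
Primer R: A+T=11, G+C=7 → Tm = 2(11)+4(7) = 50°C
38°C vs 50°C → primer R is higher.

Primer R, 50°C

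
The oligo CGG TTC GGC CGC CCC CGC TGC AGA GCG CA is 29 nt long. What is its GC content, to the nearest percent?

79%

A=3, T=3, C=13, G=10
G+C = 10 + 13 = 23 out of 29 bases
%GC = 23/29 × 100 = 79.31% ≈ 79%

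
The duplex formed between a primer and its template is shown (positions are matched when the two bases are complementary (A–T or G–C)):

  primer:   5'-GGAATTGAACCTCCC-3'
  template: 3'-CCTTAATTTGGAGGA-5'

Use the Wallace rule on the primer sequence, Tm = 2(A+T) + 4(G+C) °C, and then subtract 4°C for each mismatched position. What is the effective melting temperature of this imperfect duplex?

Primer base counts: A=4, T=3, G=3, C=5 → A+T=7, G+C=8
Perfect-match Tm = 2(7) + 4(8) = 14 + 32 = 46°C
Mismatches (positions where the bases are not complementary): 2 (at positions 7, 15)
Effective Tm = 46 − 2×4 = 46 − 8 = 38°C

38°C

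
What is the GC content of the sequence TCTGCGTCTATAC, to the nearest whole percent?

G=2, A=2, T=5, C=4
G+C = 2 + 4 = 6 out of 13 bases
%GC = 6/13 × 100 = 46.15% ≈ 46%

46%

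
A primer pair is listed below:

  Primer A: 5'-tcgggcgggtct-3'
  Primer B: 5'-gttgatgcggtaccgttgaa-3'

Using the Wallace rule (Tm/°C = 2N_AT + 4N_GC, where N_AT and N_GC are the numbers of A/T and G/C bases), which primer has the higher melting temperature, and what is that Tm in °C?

Primer B, 60°C

Primer A: A+T=3, G+C=9 → Tm = 2(3)+4(9) = 42°C
Primer B: A+T=10, G+C=10 → Tm = 2(10)+4(10) = 60°C
42°C vs 60°C → primer B is higher.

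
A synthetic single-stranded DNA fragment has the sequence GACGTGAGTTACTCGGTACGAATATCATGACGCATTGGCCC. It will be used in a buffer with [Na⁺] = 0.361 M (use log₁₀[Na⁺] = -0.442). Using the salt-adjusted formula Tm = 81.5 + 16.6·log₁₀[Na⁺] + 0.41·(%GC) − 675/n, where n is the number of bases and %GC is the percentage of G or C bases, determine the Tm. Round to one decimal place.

Length n = 41. Counting bases: T=10, G=11, C=10, A=10
G+C = 21, so %GC = 21/41 × 100 = 51.22%
Salt term: 16.6 × (-0.442) = -7.337
GC term: 0.41 × 51.22 = 21; length term: −675/41 = −16.463
Tm = 81.5 + (-7.337) + 21 − 16.463 = 78.7 → 78.7°C

78.7°C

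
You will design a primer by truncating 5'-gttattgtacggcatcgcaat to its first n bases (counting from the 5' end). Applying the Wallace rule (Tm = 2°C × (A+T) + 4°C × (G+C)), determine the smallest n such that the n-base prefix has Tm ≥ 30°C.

First 10 bases: GTTATTGTAC → Tm = 26°C (< 30°C)
First 11 bases: GTTATTGTACG → Tm = 30°C (≥ 30°C)
Since every base adds ≥2°C, Tm only increases with n, so the threshold is first crossed at n = 11.

n = 11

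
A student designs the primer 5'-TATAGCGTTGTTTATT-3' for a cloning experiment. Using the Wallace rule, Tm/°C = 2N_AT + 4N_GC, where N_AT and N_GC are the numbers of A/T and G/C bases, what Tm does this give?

40°C

Scanning the sequence gives G=3, C=1, A=3, T=9.
A+T = 12, G+C = 4
Tm = 2×12 + 4×4 = 40°C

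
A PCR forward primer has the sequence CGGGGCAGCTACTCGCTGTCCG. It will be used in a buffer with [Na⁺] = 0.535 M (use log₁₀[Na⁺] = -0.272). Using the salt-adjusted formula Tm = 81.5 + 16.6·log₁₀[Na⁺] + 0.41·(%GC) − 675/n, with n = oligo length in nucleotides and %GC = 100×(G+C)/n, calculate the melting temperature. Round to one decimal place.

Length n = 22. T=4, C=8, G=8, A=2
G+C = 16, so %GC = 16/22 × 100 = 72.727%
Salt term: 16.6 × (-0.272) = -4.515
GC term: 0.41 × 72.727 = 29.818; length term: −675/22 = −30.682
Tm = 81.5 + (-4.515) + 29.818 − 30.682 = 76.121 → 76.1°C

76.1°C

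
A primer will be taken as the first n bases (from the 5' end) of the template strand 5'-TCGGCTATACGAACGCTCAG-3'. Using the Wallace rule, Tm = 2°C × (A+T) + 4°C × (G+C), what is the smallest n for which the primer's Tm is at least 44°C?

First 14 bases: TCGGCTATACGAAC → Tm = 42°C (< 44°C)
First 15 bases: TCGGCTATACGAACG → Tm = 46°C (≥ 44°C)
Since every base adds ≥2°C, Tm only increases with n, so the threshold is first crossed at n = 15.

n = 15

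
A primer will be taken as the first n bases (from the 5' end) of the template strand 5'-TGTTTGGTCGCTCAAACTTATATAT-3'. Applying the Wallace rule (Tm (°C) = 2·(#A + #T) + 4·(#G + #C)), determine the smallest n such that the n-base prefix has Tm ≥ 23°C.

First 8 bases: TGTTTGGT → Tm = 22°C (< 23°C)
First 9 bases: TGTTTGGTC → Tm = 26°C (≥ 23°C)
Each additional base adds 2°C (A/T) or 4°C (G/C), so Tm is non-decreasing in n; n = 9 is the first length to reach 23°C.

n = 9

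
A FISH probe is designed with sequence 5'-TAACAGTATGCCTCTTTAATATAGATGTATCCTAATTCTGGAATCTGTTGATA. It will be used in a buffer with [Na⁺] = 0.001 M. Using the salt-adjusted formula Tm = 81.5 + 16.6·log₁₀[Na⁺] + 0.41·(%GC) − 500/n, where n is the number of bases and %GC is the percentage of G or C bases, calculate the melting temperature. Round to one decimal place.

34.6°C

Length n = 53. Counting bases: C=8, A=16, T=21, G=8
G+C = 16, so %GC = 16/53 × 100 = 30.189%
Salt term: 16.6 × (-3) = -49.8
GC term: 0.41 × 30.189 = 12.377; length term: −500/53 = −9.434
Tm = 81.5 + (-49.8) + 12.377 − 9.434 = 34.643 → 34.6°C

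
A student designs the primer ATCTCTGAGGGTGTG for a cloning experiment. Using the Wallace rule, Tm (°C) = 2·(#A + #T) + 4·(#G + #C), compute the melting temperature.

Base counts: G=6, T=5, A=2, C=2
So N_AT = 7 and N_GC = 8.
Tm = 2×7 + 4×8 = 46°C

46°C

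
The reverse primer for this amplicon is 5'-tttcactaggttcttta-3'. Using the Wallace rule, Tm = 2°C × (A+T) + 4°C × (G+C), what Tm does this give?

44°C

Counting bases: A=3, G=2, C=3, T=9
A+T = 12, G+C = 5
Tm = 2(12) + 4(5) = 24 + 20 = 44°C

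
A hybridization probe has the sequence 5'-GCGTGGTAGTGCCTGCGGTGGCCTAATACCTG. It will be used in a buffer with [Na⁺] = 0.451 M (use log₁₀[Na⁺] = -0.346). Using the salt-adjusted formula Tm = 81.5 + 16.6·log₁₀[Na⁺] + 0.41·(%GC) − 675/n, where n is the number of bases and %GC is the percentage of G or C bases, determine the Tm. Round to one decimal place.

Length n = 32. Base counts: A=4, C=8, T=8, G=12
G+C = 20, so %GC = 20/32 × 100 = 62.5%
Salt term: 16.6 × (-0.346) = -5.744
GC term: 0.41 × 62.5 = 25.625; length term: −675/32 = −21.094
Tm = 81.5 + (-5.744) + 25.625 − 21.094 = 80.287 → 80.3°C

80.3°C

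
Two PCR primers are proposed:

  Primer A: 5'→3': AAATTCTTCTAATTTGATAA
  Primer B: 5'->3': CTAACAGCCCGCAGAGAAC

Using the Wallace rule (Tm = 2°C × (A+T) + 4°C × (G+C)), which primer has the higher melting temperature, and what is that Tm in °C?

Primer A: A+T=17, G+C=3 → Tm = 2(17)+4(3) = 46°C
Primer B: A+T=8, G+C=11 → Tm = 2(8)+4(11) = 60°C
46°C vs 60°C → primer B is higher.

Primer B, 60°C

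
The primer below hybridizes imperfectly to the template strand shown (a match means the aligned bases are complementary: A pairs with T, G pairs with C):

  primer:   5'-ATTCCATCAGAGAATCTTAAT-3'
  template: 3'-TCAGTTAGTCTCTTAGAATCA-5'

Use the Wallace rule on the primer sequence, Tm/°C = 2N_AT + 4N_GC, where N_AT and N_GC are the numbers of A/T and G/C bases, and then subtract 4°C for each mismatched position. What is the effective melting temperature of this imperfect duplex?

42°C

Primer base counts: A=8, T=7, G=2, C=4 → A+T=15, G+C=6
Perfect-match Tm = 2(15) + 4(6) = 30 + 24 = 54°C
Mismatches (positions where the bases are not complementary): 3 (at positions 2, 5, 20)
Effective Tm = 54 − 3×4 = 54 − 12 = 42°C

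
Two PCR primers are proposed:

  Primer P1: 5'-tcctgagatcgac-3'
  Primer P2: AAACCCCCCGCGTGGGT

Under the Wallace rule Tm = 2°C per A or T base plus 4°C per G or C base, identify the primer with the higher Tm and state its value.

Primer P2, 58°C

Primer P1: A+T=6, G+C=7 → Tm = 2(6)+4(7) = 40°C
Primer P2: A+T=5, G+C=12 → Tm = 2(5)+4(12) = 58°C
40°C vs 58°C → primer P2 is higher.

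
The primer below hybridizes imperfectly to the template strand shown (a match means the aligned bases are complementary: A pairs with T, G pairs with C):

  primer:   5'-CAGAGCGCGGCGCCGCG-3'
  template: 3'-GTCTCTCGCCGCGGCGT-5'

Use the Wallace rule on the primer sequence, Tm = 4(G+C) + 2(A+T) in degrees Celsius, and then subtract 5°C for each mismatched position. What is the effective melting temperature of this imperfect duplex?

Primer base counts: A=2, T=0, G=8, C=7 → A+T=2, G+C=15
Perfect-match Tm = 2(2) + 4(15) = 4 + 60 = 64°C
Mismatches (positions where the bases are not complementary): 2 (at positions 6, 17)
Effective Tm = 64 − 2×5 = 64 − 10 = 54°C

54°C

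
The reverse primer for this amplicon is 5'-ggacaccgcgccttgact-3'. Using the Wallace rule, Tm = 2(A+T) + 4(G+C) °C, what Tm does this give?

60°C

Scanning the sequence gives G=5, T=3, A=3, C=7.
AT pairs contribute 6, GC pairs contribute 12.
Tm = 2×6 + 4×12 = 60°C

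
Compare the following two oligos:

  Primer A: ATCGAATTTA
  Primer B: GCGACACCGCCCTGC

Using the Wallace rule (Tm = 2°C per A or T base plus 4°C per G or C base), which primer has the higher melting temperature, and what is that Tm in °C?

Primer A: A+T=8, G+C=2 → Tm = 2(8)+4(2) = 24°C
Primer B: A+T=3, G+C=12 → Tm = 2(3)+4(12) = 54°C
24°C vs 54°C → primer B is higher.

Primer B, 54°C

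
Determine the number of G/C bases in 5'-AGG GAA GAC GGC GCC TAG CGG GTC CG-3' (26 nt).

C=7, A=5, G=12, T=2
G+C = 12 + 7 = 19

19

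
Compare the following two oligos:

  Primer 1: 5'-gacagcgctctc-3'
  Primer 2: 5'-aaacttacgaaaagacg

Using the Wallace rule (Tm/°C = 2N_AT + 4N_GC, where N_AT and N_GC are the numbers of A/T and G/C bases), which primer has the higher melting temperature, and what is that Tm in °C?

Primer 1: A+T=4, G+C=8 → Tm = 2(4)+4(8) = 40°C
Primer 2: A+T=11, G+C=6 → Tm = 2(11)+4(6) = 46°C
40°C vs 46°C → primer 2 is higher.

Primer 2, 46°C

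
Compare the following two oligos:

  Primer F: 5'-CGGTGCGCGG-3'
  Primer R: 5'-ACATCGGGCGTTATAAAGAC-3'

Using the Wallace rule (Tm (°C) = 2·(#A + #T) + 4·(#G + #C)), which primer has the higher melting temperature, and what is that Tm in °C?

Primer F: A+T=1, G+C=9 → Tm = 2(1)+4(9) = 38°C
Primer R: A+T=11, G+C=9 → Tm = 2(11)+4(9) = 58°C
38°C vs 58°C → primer R is higher.

Primer R, 58°C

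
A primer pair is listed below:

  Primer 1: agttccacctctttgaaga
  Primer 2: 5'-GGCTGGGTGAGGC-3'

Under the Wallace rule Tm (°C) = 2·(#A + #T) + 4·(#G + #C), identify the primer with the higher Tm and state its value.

Primer 1: A+T=11, G+C=8 → Tm = 2(11)+4(8) = 54°C
Primer 2: A+T=3, G+C=10 → Tm = 2(3)+4(10) = 46°C
54°C vs 46°C → primer 1 is higher.

Primer 1, 54°C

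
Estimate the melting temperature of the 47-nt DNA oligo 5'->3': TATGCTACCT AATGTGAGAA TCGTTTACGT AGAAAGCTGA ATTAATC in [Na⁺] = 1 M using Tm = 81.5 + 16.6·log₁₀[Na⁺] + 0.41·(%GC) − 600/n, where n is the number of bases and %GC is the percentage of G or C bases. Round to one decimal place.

82.7°C

Length n = 47. Scanning the sequence gives T=15, G=9, C=7, A=16.
G+C = 16, so %GC = 16/47 × 100 = 34.043%
Salt term: 16.6 × (0) = 0
GC term: 0.41 × 34.043 = 13.958; length term: −600/47 = −12.766
Tm = 81.5 + (0) + 13.958 − 12.766 = 82.692 → 82.7°C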